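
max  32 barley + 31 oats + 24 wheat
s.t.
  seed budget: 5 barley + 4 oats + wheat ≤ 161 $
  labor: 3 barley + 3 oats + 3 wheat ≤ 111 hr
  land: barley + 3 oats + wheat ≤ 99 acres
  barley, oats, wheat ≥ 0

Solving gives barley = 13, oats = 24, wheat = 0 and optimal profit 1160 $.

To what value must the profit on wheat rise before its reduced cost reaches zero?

Binding: seed budget and labor. Non-binding: land (14 unused).
Slack constraints have shadow price 0 (complementary slackness).
Dual feasibility on the basic columns requires 5·y_seed budget + 3·y_labor = 32, 4·y_seed budget + 3·y_labor = 31.
Solving: y_seed budget = 1, y_labor = 9.
wheat enters the basis when its profit ≥ yᵀa₃ = 1·1 + 9·3 = 28.

28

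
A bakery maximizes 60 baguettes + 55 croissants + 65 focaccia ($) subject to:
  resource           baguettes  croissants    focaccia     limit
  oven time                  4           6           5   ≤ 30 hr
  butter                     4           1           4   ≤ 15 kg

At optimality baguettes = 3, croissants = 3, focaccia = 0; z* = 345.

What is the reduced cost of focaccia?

Check each constraint at x*: oven time 30/30 (tight); butter 15/15 (tight).
Dual feasibility on the basic columns requires 4·y_oven time + 4·y_butter = 60, 6·y_oven time + 1·y_butter = 55.
Solving: y_oven time = 8, y_butter = 7.
Reduced cost of focaccia: c₃ − yᵀa₃ = 65 − (8·5 + 7·4) = 65 − 68 = -3.

-3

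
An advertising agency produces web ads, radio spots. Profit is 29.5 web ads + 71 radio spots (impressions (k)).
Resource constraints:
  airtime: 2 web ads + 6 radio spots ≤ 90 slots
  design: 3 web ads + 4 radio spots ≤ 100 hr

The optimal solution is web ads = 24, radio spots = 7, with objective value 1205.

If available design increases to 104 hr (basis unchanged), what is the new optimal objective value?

At the optimum: airtime uses 90 of 90 (binding); design uses 100 of 100 (binding).
From A_Bᵀ y = c: 2·y_airtime + 3·y_design = 29.5; 6·y_airtime + 4·y_design = 71.
→ y_airtime = 9.5 and y_design = 3.5.
Δz = y_design·Δb = 3.5 × (4) = 14, so new z* = 1205 + 14 = 1219.

1219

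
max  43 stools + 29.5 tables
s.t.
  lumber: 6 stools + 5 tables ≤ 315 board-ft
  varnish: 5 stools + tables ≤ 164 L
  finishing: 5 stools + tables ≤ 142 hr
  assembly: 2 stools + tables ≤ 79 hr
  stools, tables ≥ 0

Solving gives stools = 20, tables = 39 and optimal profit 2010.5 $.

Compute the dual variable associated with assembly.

Check each constraint at x*: lumber 315/315 (tight); varnish 139/164 (slack 25); finishing 139/142 (slack 3); assembly 79/79 (tight).
Slack constraints have shadow price 0 (complementary slackness).
Dual feasibility on the basic columns requires 6·y_lumber + 2·y_assembly = 43, 5·y_lumber + 1·y_assembly = 29.5.
This yields shadow prices y_lumber = 4, y_assembly = 9.5.
Shadow price of assembly = 9.5.

9.5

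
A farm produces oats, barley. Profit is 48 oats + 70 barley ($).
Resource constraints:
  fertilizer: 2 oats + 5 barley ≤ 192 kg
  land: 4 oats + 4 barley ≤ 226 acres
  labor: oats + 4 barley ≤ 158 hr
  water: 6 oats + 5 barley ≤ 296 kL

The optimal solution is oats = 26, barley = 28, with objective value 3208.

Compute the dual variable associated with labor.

Check each constraint at x*: fertilizer 192/192 (tight); land 216/226 (slack 10); labor 138/158 (slack 20); water 296/296 (tight).
Since land, labor are not tight, their duals are 0.
From A_Bᵀ y = c: 2·y_fertilizer + 6·y_water = 48; 5·y_fertilizer + 5·y_water = 70.
Solving: y_fertilizer = 9, y_water = 5.
Shadow price of labor = 0.

0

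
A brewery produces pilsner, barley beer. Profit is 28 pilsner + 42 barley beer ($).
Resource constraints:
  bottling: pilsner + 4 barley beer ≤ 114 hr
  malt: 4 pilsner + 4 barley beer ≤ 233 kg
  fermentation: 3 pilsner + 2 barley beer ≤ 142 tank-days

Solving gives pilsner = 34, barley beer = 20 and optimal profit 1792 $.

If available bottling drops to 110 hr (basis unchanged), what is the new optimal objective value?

At the optimum: bottling uses 114 of 114 (binding); malt uses 216 of 233 (slack = 17); fermentation uses 142 of 142 (binding).
Since malt is not tight, its dual is 0.
Dual feasibility on the basic columns requires 1·y_bottling + 3·y_fermentation = 28, 4·y_bottling + 2·y_fermentation = 42.
→ y_bottling = 7 and y_fermentation = 7.
Δz = y_bottling·Δb = 7 × (-4) = -28, so new z* = 1792 − 28 = 1764.

1764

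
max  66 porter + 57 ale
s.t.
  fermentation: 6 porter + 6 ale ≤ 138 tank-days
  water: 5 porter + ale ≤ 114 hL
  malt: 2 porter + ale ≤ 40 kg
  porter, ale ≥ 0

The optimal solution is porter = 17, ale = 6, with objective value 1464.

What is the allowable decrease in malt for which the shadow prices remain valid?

17

Binding constraints: fermentation, malt. The basis is B = [[6,6],[2,1]] with det -6.
Per unit decrease in malt, x* moves by d = (-1, 1).
The basis stays optimal until porter reaches 0; allowable decrease = 17 kg.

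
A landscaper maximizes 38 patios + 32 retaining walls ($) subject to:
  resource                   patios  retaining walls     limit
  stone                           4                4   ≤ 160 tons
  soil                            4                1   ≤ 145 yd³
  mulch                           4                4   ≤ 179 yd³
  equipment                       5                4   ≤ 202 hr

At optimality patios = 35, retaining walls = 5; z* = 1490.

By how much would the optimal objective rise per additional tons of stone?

At the optimum: stone uses 160 of 160 (binding); soil uses 145 of 145 (binding); mulch uses 160 of 179 (slack = 19); equipment uses 195 of 202 (slack = 7).
By complementary slackness, y = 0 for the non-binding constraints.
Dual feasibility on the basic columns requires 4·y_stone + 4·y_soil = 38, 4·y_stone + 1·y_soil = 32.
→ y_stone = 7.5 and y_soil = 2.
Shadow price of stone = 7.5.

7.5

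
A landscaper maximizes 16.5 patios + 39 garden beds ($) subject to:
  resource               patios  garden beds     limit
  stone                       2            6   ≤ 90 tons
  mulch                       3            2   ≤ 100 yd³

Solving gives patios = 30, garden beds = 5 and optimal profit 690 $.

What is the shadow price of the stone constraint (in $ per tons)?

Both stone and mulch are binding at x*.
The binding rows give the dual system: 2·y_stone + 3·y_mulch = 16.5 and 6·y_stone + 2·y_mulch = 39.
→ y_stone = 6 and y_mulch = 1.5.
Shadow price of stone = 6.

6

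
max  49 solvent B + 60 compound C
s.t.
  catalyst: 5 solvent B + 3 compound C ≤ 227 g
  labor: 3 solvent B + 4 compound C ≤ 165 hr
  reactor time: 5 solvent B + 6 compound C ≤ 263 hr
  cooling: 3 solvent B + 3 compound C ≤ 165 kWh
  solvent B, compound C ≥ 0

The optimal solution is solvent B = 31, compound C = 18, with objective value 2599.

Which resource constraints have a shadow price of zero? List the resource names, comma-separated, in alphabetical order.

catalyst: 209/227 (slack 18)
labor: 165/165 (binding)
reactor time: 263/263 (binding)
cooling: 147/165 (slack 18)
By complementary slackness, a constraint with positive slack has shadow price 0 → catalyst, cooling.

catalyst, cooling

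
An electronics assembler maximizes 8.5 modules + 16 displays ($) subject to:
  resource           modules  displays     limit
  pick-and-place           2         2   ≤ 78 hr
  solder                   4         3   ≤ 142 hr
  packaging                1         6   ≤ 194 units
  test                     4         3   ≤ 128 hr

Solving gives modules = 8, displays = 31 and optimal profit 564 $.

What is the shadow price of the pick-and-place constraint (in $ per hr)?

3.5

Check each constraint at x*: pick-and-place 78/78 (tight); solder 125/142 (slack 17); packaging 194/194 (tight); test 125/128 (slack 3).
By complementary slackness, y = 0 for the non-binding constraints.
Dual feasibility on the basic columns requires 2·y_pick-and-place + 1·y_packaging = 8.5, 2·y_pick-and-place + 6·y_packaging = 16.
This yields shadow prices y_pick-and-place = 3.5, y_packaging = 1.5.
Shadow price of pick-and-place = 3.5.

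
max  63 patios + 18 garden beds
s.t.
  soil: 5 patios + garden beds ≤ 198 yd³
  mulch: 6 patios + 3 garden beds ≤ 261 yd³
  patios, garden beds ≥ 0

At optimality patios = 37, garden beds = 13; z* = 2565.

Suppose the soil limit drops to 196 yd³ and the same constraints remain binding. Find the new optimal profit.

2547

Check each constraint at x*: soil 198/198 (tight); mulch 261/261 (tight).
Dual feasibility on the basic columns requires 5·y_soil + 6·y_mulch = 63, 1·y_soil + 3·y_mulch = 18.
→ y_soil = 9 and y_mulch = 3.
Δz = y_soil·Δb = 9 × (-2) = -18, so new z* = 2565 − 18 = 2547.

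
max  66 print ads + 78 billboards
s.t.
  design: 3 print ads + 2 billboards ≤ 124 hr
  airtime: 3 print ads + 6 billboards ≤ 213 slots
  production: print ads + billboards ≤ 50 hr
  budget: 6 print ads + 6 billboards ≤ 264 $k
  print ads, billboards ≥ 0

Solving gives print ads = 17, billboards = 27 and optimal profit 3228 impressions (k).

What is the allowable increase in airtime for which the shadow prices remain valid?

51

Binding constraints: airtime, budget. The basis is B = [[3,6],[6,6]] with det -18.
Per unit increase in airtime, x* moves by d = (-0.3333, 0.3333).
The basis stays optimal until print ads reaches 0; allowable increase = 51 slots.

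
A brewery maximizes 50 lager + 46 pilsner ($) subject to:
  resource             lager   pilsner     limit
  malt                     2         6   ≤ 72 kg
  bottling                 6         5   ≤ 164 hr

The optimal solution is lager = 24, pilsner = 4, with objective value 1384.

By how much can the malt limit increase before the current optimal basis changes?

Binding constraints: malt, bottling. The basis is B = [[2,6],[6,5]] with det -26.
Per unit increase in malt, x* moves by d = (-0.1923, 0.2308).
The basis stays optimal until lager reaches 0; allowable increase = 124.8 kg.

124.8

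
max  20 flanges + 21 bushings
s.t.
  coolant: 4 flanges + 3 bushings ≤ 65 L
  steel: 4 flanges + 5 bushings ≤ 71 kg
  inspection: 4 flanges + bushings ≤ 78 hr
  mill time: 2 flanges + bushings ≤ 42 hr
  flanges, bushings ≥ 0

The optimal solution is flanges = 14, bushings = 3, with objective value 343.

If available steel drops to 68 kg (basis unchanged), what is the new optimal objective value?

Binding: coolant and steel. Non-binding: inspection (19 unused), mill time (11 unused).
By complementary slackness, y = 0 for the non-binding constraints.
From A_Bᵀ y = c: 4·y_coolant + 4·y_steel = 20; 3·y_coolant + 5·y_steel = 21.
→ y_coolant = 2 and y_steel = 3.
Δz = y_steel·Δb = 3 × (-3) = -9, so new z* = 343 − 9 = 334.

334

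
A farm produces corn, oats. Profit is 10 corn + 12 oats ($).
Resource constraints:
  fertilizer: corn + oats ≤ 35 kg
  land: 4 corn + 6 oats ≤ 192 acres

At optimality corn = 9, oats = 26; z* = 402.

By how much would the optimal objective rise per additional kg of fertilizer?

Both fertilizer and land are binding at x*.
Dual feasibility on the basic columns requires 1·y_fertilizer + 4·y_land = 10, 1·y_fertilizer + 6·y_land = 12.
This yields shadow prices y_fertilizer = 6, y_land = 1.
Shadow price of fertilizer = 6.

6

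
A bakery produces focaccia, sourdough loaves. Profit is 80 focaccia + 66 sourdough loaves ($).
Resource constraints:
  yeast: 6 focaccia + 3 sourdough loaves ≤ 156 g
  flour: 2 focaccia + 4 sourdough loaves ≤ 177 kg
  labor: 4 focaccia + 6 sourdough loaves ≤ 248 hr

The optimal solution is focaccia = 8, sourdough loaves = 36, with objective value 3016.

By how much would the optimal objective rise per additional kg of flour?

0

At the optimum: yeast uses 156 of 156 (binding); flour uses 160 of 177 (slack = 17); labor uses 248 of 248 (binding).
By complementary slackness, y = 0 for the non-binding constraint.
Dual feasibility on the basic columns requires 6·y_yeast + 4·y_labor = 80, 3·y_yeast + 6·y_labor = 66.
→ y_yeast = 9 and y_labor = 6.5.
Shadow price of flour = 0.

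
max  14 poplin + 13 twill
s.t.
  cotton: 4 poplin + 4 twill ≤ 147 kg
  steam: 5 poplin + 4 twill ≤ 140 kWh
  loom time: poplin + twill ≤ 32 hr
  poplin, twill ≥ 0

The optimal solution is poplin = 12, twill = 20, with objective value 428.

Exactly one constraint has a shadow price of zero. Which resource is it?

cotton: 128/147 (slack 19)
steam: 140/140 (binding)
loom time: 32/32 (binding)
By complementary slackness, a constraint with positive slack has shadow price 0 → cotton.

cotton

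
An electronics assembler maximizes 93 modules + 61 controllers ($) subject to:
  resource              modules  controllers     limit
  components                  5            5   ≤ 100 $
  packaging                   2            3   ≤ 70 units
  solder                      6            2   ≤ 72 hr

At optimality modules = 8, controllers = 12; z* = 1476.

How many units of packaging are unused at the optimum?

18

packaging used = 2·8 + 3·12 = 52; slack = 70 − 52 = 18.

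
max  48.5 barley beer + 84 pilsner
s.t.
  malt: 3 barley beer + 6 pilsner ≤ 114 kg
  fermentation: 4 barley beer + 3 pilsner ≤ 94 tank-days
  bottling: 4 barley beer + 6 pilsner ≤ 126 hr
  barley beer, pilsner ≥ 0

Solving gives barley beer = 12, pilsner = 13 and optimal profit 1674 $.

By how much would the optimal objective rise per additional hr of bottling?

At the optimum: malt uses 114 of 114 (binding); fermentation uses 87 of 94 (slack = 7); bottling uses 126 of 126 (binding).
Slack constraints have shadow price 0 (complementary slackness).
The binding rows give the dual system: 3·y_malt + 4·y_bottling = 48.5 and 6·y_malt + 6·y_bottling = 84.
→ y_malt = 7.5 and y_bottling = 6.5.
Shadow price of bottling = 6.5.

6.5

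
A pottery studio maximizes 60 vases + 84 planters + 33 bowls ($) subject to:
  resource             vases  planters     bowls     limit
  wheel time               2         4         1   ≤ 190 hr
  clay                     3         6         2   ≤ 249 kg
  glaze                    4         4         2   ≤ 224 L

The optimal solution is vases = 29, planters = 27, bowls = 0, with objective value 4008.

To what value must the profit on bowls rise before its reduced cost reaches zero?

At the optimum: wheel time uses 166 of 190 (slack = 24); clay uses 249 of 249 (binding); glaze uses 224 of 224 (binding).
Since wheel time is not tight, its dual is 0.
Dual feasibility on the basic columns requires 3·y_clay + 4·y_glaze = 60, 6·y_clay + 4·y_glaze = 84.
→ y_clay = 8 and y_glaze = 9.
bowls enters the basis when its profit ≥ yᵀa₃ = 8·2 + 9·2 = 34.

34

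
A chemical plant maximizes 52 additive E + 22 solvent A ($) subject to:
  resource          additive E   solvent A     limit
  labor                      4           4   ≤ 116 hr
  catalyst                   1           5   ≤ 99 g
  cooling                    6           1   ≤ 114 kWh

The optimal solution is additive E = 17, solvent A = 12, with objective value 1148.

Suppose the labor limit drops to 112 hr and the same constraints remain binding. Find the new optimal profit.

1132

At the optimum: labor uses 116 of 116 (binding); catalyst uses 77 of 99 (slack = 22); cooling uses 114 of 114 (binding).
Slack constraints have shadow price 0 (complementary slackness).
Dual feasibility on the basic columns requires 4·y_labor + 6·y_cooling = 52, 4·y_labor + 1·y_cooling = 22.
Solving: y_labor = 4, y_cooling = 6.
Δz = y_labor·Δb = 4 × (-4) = -16, so new z* = 1148 − 16 = 1132.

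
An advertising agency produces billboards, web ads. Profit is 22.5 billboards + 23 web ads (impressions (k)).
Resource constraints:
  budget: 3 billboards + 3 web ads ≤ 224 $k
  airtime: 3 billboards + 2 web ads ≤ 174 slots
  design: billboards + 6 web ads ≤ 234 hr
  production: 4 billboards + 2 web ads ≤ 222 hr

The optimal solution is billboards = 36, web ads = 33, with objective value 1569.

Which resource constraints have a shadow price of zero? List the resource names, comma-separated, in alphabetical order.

budget: 207/224 (slack 17)
airtime: 174/174 (binding)
design: 234/234 (binding)
production: 210/222 (slack 12)
By complementary slackness, a constraint with positive slack has shadow price 0 → budget, production.

budget, production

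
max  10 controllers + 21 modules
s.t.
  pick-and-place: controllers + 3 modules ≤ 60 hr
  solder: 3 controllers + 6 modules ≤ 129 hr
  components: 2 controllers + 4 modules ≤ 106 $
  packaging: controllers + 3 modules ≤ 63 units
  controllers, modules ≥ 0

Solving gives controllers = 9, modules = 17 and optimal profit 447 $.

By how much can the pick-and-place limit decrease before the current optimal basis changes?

Binding constraints: pick-and-place, solder. The basis is B = [[1,3],[3,6]] with det -3.
Per unit decrease in pick-and-place, x* moves by d = (2, -1).
The basis stays optimal until modules reaches 0; allowable decrease = 17 hr.

17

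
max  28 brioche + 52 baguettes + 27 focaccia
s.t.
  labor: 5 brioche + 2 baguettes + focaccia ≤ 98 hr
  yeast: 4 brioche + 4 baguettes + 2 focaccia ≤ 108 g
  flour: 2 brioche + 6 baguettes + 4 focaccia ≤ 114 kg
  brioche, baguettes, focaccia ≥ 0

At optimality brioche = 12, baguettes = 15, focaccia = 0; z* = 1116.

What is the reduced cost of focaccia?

Check each constraint at x*: labor 90/98 (slack 8); yeast 108/108 (tight); flour 114/114 (tight).
Slack constraints have shadow price 0 (complementary slackness).
From A_Bᵀ y = c: 4·y_yeast + 2·y_flour = 28; 4·y_yeast + 6·y_flour = 52.
→ y_yeast = 4 and y_flour = 6.
Reduced cost of focaccia: c₃ − yᵀa₃ = 27 − (4·2 + 6·4) = 27 − 32 = -5.

-5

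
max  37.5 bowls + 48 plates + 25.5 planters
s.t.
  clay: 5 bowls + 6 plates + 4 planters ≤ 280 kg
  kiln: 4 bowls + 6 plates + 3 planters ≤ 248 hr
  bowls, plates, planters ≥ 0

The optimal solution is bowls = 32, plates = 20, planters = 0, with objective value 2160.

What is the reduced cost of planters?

Check each constraint at x*: clay 280/280 (tight); kiln 248/248 (tight).
Dual feasibility on the basic columns requires 5·y_clay + 4·y_kiln = 37.5, 6·y_clay + 6·y_kiln = 48.
Solving: y_clay = 5.5, y_kiln = 2.5.
Reduced cost of planters: c₃ − yᵀa₃ = 25.5 − (5.5·4 + 2.5·3) = 25.5 − 29.5 = -4.

-4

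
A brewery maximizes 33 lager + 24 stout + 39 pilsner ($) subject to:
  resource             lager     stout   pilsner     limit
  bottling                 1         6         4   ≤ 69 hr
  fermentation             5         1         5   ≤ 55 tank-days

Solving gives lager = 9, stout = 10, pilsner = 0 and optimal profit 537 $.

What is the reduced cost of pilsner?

-3

Check each constraint at x*: bottling 69/69 (tight); fermentation 55/55 (tight).
The binding rows give the dual system: 1·y_bottling + 5·y_fermentation = 33 and 6·y_bottling + 1·y_fermentation = 24.
Solving: y_bottling = 3, y_fermentation = 6.
Reduced cost of pilsner: c₃ − yᵀa₃ = 39 − (3·4 + 6·5) = 39 − 42 = -3.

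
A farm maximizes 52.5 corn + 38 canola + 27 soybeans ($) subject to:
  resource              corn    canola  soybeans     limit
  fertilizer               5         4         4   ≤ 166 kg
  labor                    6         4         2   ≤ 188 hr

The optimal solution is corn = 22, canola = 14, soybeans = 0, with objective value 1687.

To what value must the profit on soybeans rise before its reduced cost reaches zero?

28

Check each constraint at x*: fertilizer 166/166 (tight); labor 188/188 (tight).
From A_Bᵀ y = c: 5·y_fertilizer + 6·y_labor = 52.5; 4·y_fertilizer + 4·y_labor = 38.
→ y_fertilizer = 4.5 and y_labor = 5.
soybeans enters the basis when its profit ≥ yᵀa₃ = 4.5·4 + 5·2 = 28.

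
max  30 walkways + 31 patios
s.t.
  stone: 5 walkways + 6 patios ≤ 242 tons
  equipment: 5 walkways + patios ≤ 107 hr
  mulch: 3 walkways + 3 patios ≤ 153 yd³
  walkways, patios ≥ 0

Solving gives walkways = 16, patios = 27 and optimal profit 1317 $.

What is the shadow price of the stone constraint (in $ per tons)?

5

Binding: stone and equipment. Non-binding: mulch (24 unused).
Slack constraints have shadow price 0 (complementary slackness).
Dual feasibility on the basic columns requires 5·y_stone + 5·y_equipment = 30, 6·y_stone + 1·y_equipment = 31.
This yields shadow prices y_stone = 5, y_equipment = 1.
Shadow price of stone = 5.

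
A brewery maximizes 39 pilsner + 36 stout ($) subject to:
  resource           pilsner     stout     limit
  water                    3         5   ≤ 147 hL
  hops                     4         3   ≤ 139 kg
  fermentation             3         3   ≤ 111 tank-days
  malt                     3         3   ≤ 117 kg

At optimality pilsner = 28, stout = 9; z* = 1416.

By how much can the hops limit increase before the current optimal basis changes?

9

Binding constraints: hops, fermentation. The basis is B = [[4,3],[3,3]] with det 3.
Per unit increase in hops, x* moves by d = (1, -1).
The basis stays optimal until stout reaches 0; allowable increase = 9 kg.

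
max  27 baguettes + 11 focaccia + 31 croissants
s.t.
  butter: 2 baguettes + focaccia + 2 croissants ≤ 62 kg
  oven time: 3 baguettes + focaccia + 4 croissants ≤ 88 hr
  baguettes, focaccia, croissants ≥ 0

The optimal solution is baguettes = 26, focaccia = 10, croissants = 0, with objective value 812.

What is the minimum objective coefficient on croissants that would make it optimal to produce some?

32

Check each constraint at x*: butter 62/62 (tight); oven time 88/88 (tight).
The binding rows give the dual system: 2·y_butter + 3·y_oven time = 27 and 1·y_butter + 1·y_oven time = 11.
Solving: y_butter = 6, y_oven time = 5.
croissants enters the basis when its profit ≥ yᵀa₃ = 6·2 + 5·4 = 32.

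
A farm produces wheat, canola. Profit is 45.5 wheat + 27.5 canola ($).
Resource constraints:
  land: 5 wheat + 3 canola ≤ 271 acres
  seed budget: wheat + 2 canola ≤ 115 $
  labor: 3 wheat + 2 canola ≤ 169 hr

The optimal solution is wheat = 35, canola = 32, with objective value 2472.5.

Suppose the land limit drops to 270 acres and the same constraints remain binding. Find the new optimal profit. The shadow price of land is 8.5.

2464

Δb = -1, so new z* = 2472.5 + (8.5)·(-1) = 2472.5 − 8.5 = 2464.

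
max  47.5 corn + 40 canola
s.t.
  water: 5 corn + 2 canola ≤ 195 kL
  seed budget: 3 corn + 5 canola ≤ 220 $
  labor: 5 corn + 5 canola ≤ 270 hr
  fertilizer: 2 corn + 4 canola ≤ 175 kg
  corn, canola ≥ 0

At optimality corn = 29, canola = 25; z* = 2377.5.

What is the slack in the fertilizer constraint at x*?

17

fertilizer used = 2·29 + 4·25 = 158; slack = 175 − 158 = 17.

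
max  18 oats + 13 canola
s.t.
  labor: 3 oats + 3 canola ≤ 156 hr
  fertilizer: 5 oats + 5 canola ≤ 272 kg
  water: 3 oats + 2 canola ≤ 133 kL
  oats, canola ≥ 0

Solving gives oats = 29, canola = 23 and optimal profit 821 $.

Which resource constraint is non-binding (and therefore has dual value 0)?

fertilizer

labor: 156/156 (binding)
fertilizer: 260/272 (slack 12)
water: 133/133 (binding)
By complementary slackness, a constraint with positive slack has shadow price 0 → fertilizer.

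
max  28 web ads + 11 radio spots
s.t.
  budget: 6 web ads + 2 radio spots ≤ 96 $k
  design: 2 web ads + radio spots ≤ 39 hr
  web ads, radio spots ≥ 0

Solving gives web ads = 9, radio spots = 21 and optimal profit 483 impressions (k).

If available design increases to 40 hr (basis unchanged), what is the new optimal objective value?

Check each constraint at x*: budget 96/96 (tight); design 39/39 (tight).
The binding rows give the dual system: 6·y_budget + 2·y_design = 28 and 2·y_budget + 1·y_design = 11.
This yields shadow prices y_budget = 3, y_design = 5.
Δz = y_design·Δb = 5 × (1) = 5, so new z* = 483 + 5 = 488.

488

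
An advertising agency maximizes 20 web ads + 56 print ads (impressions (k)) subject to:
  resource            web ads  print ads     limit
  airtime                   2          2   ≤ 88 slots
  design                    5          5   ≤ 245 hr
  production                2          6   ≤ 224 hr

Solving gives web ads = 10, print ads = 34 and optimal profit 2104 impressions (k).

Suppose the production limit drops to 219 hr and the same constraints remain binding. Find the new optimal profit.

2059

At the optimum: airtime uses 88 of 88 (binding); design uses 220 of 245 (slack = 25); production uses 224 of 224 (binding).
Since design is not tight, its dual is 0.
The binding rows give the dual system: 2·y_airtime + 2·y_production = 20 and 2·y_airtime + 6·y_production = 56.
This yields shadow prices y_airtime = 1, y_production = 9.
Δz = y_production·Δb = 9 × (-5) = -45, so new z* = 2104 − 45 = 2059.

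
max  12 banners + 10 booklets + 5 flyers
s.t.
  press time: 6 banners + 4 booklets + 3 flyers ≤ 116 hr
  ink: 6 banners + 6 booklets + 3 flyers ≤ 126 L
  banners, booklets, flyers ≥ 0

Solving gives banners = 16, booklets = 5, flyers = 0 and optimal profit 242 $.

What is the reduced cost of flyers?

-1

Check each constraint at x*: press time 116/116 (tight); ink 126/126 (tight).
The binding rows give the dual system: 6·y_press time + 6·y_ink = 12 and 4·y_press time + 6·y_ink = 10.
→ y_press time = 1 and y_ink = 1.
Reduced cost of flyers: c₃ − yᵀa₃ = 5 − (1·3 + 1·3) = 5 − 6 = -1.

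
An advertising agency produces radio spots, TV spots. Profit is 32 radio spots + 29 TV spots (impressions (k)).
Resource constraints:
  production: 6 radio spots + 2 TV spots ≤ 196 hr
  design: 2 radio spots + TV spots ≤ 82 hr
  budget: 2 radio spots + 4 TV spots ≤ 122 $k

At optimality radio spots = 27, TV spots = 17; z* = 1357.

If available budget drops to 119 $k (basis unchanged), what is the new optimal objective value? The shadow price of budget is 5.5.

1340.5

Δb = -3, so new z* = 1357 + (5.5)·(-3) = 1357 − 16.5 = 1340.5.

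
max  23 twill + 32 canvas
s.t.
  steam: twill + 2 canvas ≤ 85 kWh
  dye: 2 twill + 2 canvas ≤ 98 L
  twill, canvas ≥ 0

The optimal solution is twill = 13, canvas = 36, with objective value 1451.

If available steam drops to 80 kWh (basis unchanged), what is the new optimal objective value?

1406

Both steam and dye are binding at x*.
Dual feasibility on the basic columns requires 1·y_steam + 2·y_dye = 23, 2·y_steam + 2·y_dye = 32.
Solving: y_steam = 9, y_dye = 7.
Δz = y_steam·Δb = 9 × (-5) = -45, so new z* = 1451 − 45 = 1406.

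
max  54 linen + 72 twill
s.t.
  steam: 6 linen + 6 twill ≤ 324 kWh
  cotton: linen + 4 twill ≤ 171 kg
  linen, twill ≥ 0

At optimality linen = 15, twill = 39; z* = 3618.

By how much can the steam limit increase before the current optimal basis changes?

702

Binding constraints: steam, cotton. The basis is B = [[6,6],[1,4]] with det 18.
Per unit increase in steam, x* moves by d = (0.2222, -0.0556).
The basis stays optimal until twill reaches 0; allowable increase = 702 kWh.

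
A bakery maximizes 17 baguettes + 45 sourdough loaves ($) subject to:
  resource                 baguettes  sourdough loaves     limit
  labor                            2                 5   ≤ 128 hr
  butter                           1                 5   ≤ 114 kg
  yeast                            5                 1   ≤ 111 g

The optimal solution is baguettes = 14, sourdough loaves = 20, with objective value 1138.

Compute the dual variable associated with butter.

1

Binding: labor and butter. Non-binding: yeast (21 unused).
By complementary slackness, y = 0 for the non-binding constraint.
From A_Bᵀ y = c: 2·y_labor + 1·y_butter = 17; 5·y_labor + 5·y_butter = 45.
This yields shadow prices y_labor = 8, y_butter = 1.
Shadow price of butter = 1.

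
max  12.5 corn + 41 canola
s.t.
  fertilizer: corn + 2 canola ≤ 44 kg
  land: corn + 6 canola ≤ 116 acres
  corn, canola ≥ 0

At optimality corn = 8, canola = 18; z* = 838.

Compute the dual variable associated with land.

4

At the optimum: fertilizer uses 44 of 44 (binding); land uses 116 of 116 (binding).
The binding rows give the dual system: 1·y_fertilizer + 1·y_land = 12.5 and 2·y_fertilizer + 6·y_land = 41.
This yields shadow prices y_fertilizer = 8.5, y_land = 4.
Shadow price of land = 4.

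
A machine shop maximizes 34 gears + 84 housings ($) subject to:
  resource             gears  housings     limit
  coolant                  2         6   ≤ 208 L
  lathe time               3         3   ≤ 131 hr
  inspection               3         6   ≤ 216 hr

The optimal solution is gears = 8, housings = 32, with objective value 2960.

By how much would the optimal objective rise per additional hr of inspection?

6

Check each constraint at x*: coolant 208/208 (tight); lathe time 120/131 (slack 11); inspection 216/216 (tight).
Since lathe time is not tight, its dual is 0.
The binding rows give the dual system: 2·y_coolant + 3·y_inspection = 34 and 6·y_coolant + 6·y_inspection = 84.
→ y_coolant = 8 and y_inspection = 6.
Shadow price of inspection = 6.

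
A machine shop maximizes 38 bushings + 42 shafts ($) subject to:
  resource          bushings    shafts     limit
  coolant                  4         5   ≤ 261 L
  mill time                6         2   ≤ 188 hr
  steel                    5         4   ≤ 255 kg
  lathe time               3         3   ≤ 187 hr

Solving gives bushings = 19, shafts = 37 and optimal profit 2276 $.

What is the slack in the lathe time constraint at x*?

19

lathe time used = 3·19 + 3·37 = 168; slack = 187 − 168 = 19.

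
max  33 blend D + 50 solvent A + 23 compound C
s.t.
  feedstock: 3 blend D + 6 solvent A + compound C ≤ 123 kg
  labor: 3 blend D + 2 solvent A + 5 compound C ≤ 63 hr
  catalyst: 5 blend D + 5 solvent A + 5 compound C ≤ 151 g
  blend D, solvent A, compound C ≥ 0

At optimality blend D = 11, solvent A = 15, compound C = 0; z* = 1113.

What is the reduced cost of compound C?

-4

Binding: feedstock and labor. Non-binding: catalyst (21 unused).
Since catalyst is not tight, its dual is 0.
Dual feasibility on the basic columns requires 3·y_feedstock + 3·y_labor = 33, 6·y_feedstock + 2·y_labor = 50.
This yields shadow prices y_feedstock = 7, y_labor = 4.
Reduced cost of compound C: c₃ − yᵀa₃ = 23 − (7·1 + 4·5) = 23 − 27 = -4.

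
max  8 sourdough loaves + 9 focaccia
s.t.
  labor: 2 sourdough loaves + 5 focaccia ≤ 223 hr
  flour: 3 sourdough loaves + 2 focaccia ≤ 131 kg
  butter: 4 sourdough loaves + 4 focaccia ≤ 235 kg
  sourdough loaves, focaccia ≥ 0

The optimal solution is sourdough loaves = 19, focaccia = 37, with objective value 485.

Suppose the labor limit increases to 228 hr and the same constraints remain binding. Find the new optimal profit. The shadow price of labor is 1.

490

Δb = 5, so new z* = 485 + (1)·(5) = 485 + 5 = 490.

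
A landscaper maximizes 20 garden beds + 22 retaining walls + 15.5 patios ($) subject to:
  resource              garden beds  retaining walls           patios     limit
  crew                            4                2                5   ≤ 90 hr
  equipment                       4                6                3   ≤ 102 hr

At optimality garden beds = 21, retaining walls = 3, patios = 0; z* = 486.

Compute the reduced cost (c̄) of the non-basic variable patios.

Check each constraint at x*: crew 90/90 (tight); equipment 102/102 (tight).
From A_Bᵀ y = c: 4·y_crew + 4·y_equipment = 20; 2·y_crew + 6·y_equipment = 22.
→ y_crew = 2 and y_equipment = 3.
Reduced cost of patios: c₃ − yᵀa₃ = 15.5 − (2·5 + 3·3) = 15.5 − 19 = -3.5.

-3.5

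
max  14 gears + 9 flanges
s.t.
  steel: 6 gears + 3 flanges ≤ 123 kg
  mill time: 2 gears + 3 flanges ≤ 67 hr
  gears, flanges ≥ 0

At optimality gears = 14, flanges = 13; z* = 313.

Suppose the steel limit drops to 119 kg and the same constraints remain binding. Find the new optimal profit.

Both steel and mill time are binding at x*.
From A_Bᵀ y = c: 6·y_steel + 2·y_mill time = 14; 3·y_steel + 3·y_mill time = 9.
This yields shadow prices y_steel = 2, y_mill time = 1.
Δz = y_steel·Δb = 2 × (-4) = -8, so new z* = 313 − 8 = 305.

305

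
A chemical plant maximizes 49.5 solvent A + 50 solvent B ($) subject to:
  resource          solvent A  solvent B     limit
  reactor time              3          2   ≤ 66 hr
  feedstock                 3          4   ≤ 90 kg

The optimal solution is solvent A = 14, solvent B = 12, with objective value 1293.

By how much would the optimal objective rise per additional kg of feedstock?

8.5

Both reactor time and feedstock are binding at x*.
The binding rows give the dual system: 3·y_reactor time + 3·y_feedstock = 49.5 and 2·y_reactor time + 4·y_feedstock = 50.
→ y_reactor time = 8 and y_feedstock = 8.5.
Shadow price of feedstock = 8.5.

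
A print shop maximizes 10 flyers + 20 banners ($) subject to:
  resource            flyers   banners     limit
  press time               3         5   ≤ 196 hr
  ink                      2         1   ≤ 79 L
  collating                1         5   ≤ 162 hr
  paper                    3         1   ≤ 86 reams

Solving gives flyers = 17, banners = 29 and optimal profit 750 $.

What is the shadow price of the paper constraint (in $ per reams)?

Check each constraint at x*: press time 196/196 (tight); ink 63/79 (slack 16); collating 162/162 (tight); paper 80/86 (slack 6).
Slack constraints have shadow price 0 (complementary slackness).
Dual feasibility on the basic columns requires 3·y_press time + 1·y_collating = 10, 5·y_press time + 5·y_collating = 20.
This yields shadow prices y_press time = 3, y_collating = 1.
Shadow price of paper = 0.

0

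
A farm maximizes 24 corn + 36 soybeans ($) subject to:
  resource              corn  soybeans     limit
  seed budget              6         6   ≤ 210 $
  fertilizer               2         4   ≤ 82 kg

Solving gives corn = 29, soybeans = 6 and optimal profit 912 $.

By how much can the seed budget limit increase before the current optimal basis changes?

Binding constraints: seed budget, fertilizer. The basis is B = [[6,6],[2,4]] with det 12.
Per unit increase in seed budget, x* moves by d = (0.3333, -0.1667).
The basis stays optimal until soybeans reaches 0; allowable increase = 36 $.

36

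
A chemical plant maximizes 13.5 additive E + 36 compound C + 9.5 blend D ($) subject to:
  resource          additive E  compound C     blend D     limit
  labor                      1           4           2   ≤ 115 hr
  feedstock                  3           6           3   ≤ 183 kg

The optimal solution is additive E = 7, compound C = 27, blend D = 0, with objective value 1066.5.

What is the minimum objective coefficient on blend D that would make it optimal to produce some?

18

Check each constraint at x*: labor 115/115 (tight); feedstock 183/183 (tight).
The binding rows give the dual system: 1·y_labor + 3·y_feedstock = 13.5 and 4·y_labor + 6·y_feedstock = 36.
→ y_labor = 4.5 and y_feedstock = 3.
blend D enters the basis when its profit ≥ yᵀa₃ = 4.5·2 + 3·3 = 18.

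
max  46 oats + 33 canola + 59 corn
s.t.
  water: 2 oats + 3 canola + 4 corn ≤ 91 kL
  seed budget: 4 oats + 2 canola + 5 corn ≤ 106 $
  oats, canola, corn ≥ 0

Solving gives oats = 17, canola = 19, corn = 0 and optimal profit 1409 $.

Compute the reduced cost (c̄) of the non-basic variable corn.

Both water and seed budget are binding at x*.
From A_Bᵀ y = c: 2·y_water + 4·y_seed budget = 46; 3·y_water + 2·y_seed budget = 33.
This yields shadow prices y_water = 5, y_seed budget = 9.
Reduced cost of corn: c₃ − yᵀa₃ = 59 − (5·4 + 9·5) = 59 − 65 = -6.

-6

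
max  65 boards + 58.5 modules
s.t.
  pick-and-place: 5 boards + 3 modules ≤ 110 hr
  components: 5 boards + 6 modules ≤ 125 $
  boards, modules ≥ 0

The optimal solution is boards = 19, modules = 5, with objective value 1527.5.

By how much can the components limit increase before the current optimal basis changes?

95

Binding constraints: pick-and-place, components. The basis is B = [[5,3],[5,6]] with det 15.
Per unit increase in components, x* moves by d = (-0.2, 0.3333).
The basis stays optimal until boards reaches 0; allowable increase = 95 $.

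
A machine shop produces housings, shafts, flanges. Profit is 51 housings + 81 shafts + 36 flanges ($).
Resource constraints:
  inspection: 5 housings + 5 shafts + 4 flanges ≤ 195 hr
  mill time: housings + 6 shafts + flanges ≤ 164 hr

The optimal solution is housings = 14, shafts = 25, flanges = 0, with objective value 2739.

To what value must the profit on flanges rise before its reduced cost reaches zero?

42

Check each constraint at x*: inspection 195/195 (tight); mill time 164/164 (tight).
The binding rows give the dual system: 5·y_inspection + 1·y_mill time = 51 and 5·y_inspection + 6·y_mill time = 81.
This yields shadow prices y_inspection = 9, y_mill time = 6.
flanges enters the basis when its profit ≥ yᵀa₃ = 9·4 + 6·1 = 42.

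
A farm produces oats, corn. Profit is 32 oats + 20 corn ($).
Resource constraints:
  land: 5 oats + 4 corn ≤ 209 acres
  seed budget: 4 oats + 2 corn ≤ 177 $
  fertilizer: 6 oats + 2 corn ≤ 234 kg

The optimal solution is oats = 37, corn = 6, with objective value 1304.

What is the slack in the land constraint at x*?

0

land used = 5·37 + 4·6 = 209; slack = 209 − 209 = 0.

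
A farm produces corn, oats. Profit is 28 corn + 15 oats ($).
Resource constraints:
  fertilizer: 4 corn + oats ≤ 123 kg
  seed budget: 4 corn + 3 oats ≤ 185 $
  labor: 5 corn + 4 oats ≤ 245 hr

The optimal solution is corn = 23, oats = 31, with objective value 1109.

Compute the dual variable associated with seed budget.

4

Check each constraint at x*: fertilizer 123/123 (tight); seed budget 185/185 (tight); labor 239/245 (slack 6).
Since labor is not tight, its dual is 0.
From A_Bᵀ y = c: 4·y_fertilizer + 4·y_seed budget = 28; 1·y_fertilizer + 3·y_seed budget = 15.
Solving: y_fertilizer = 3, y_seed budget = 4.
Shadow price of seed budget = 4.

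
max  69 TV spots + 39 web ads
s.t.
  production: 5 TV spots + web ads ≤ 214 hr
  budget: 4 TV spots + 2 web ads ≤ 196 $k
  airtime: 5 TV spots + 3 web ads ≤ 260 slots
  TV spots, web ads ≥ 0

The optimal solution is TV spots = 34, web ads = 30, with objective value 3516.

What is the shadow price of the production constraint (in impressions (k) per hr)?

Binding: budget and airtime. Non-binding: production (14 unused).
By complementary slackness, y = 0 for the non-binding constraint.
Dual feasibility on the basic columns requires 4·y_budget + 5·y_airtime = 69, 2·y_budget + 3·y_airtime = 39.
This yields shadow prices y_budget = 6, y_airtime = 9.
Shadow price of production = 0.

0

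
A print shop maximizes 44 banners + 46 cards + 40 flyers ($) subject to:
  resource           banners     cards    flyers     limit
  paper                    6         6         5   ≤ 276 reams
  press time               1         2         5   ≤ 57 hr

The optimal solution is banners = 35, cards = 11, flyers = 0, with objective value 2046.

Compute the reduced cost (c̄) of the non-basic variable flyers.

Both paper and press time are binding at x*.
From A_Bᵀ y = c: 6·y_paper + 1·y_press time = 44; 6·y_paper + 2·y_press time = 46.
→ y_paper = 7 and y_press time = 2.
Reduced cost of flyers: c₃ − yᵀa₃ = 40 − (7·5 + 2·5) = 40 − 45 = -5.

-5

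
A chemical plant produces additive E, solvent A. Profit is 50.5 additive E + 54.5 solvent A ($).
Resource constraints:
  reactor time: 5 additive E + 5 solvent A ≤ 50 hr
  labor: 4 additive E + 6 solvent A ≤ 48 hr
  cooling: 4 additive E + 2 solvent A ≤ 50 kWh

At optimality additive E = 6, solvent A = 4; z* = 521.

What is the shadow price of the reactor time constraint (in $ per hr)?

At the optimum: reactor time uses 50 of 50 (binding); labor uses 48 of 48 (binding); cooling uses 32 of 50 (slack = 18).
Since cooling is not tight, its dual is 0.
From A_Bᵀ y = c: 5·y_reactor time + 4·y_labor = 50.5; 5·y_reactor time + 6·y_labor = 54.5.
→ y_reactor time = 8.5 and y_labor = 2.
Shadow price of reactor time = 8.5.

8.5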